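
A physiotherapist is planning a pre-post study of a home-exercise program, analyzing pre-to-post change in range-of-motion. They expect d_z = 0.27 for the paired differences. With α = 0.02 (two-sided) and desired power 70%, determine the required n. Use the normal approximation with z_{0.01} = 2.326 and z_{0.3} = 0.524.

n = 112 pairs

For a paired (one-sample on differences) test: n = ((z_{α/2} + z_β) / d)².
z_{α/2} + z_β = 2.326 + 0.524 = 2.850.
n = (2.850 / 0.27)² = 10.556² = 111.42.
Round up.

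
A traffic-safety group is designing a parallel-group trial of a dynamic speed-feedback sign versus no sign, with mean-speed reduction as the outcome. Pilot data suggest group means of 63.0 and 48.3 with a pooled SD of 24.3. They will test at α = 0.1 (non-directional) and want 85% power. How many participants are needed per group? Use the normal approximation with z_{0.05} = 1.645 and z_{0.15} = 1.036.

Cohen's d = |M₁ − M₂| / SD_pooled = |63.0 − 48.3| / 24.3 = 14.7 / 24.3 = 0.605.
For two independent groups with equal n: n = 2·((z_{α/2} + z_β) / d)².
z_{α/2} + z_β = 1.645 + 1.036 = 2.681.
n = 2 × (2.681 / 0.605)² = 2 × 4.431² = 2 × 19.64 = 39.3.
Round up to the next whole participant.

n = 40 per group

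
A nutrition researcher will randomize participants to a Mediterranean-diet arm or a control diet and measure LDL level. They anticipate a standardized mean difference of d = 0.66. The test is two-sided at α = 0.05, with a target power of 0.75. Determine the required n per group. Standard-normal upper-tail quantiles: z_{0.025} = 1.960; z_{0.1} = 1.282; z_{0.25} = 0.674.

For two independent groups with equal n: n = 2·((z_{α/2} + z_β) / d)².
z_{α/2} + z_β = 1.960 + 0.674 = 2.634.
n = 2 × (2.634 / 0.66)² = 2 × 3.991² = 2 × 15.93 = 31.9.
Round up to the next whole participant.

n = 32 per group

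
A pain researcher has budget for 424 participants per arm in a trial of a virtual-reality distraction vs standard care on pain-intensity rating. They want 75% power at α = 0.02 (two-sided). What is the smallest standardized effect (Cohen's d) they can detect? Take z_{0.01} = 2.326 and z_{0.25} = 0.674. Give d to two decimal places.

d_min ≈ 0.21

For two independent groups of n = 424 each: d_min = (z_{α/2} + z_β)·√(2/n).
z-sum = 2.326 + 0.674 = 3.000.
d_min = 3.000 × √(2/424) = 3.000 × 0.0687 = 0.206.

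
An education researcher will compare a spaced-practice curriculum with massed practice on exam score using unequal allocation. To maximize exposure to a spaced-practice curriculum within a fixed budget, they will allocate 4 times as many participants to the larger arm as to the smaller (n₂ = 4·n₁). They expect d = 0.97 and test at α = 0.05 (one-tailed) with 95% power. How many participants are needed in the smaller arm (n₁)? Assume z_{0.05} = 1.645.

n₁ = 15

With allocation ratio k = n₂/n₁ = 4, Var(x̄₁−x̄₂) = σ²(1/n₁ + 1/(k·n₁)) = σ²·(k+1)/(k·n₁).
So n₁ = (1 + 1/k)·((z_{α} + z_β)/d)² = 1.250 × (3.290/0.97)².
n₁ = 1.250 × 11.50 = 14.4.
Round up: n₁ = 15, giving n₂ = 4 × 15 = 60.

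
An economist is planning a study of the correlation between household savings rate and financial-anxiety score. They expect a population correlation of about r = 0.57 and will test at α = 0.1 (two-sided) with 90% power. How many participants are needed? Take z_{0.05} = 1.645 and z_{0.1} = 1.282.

n = 24

Fisher's z: C = ½·ln((1+r)/(1−r)) = ½·ln(3.6512) = 0.6475.
n = ((z_{α/2} + z_β)/C)² + 3.
(1.645 + 1.282) / 0.6475 = 2.927 / 0.6475 = 4.520.
n = 4.520² + 3 = 20.43 + 3 = 23.4.
Round up.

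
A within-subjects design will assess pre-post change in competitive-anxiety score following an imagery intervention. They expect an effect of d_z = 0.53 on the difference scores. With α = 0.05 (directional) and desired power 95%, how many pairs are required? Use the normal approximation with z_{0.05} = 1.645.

For a paired (one-sample on differences) test: n = ((z_{α} + z_β) / d)².
z_{α} + z_β = 1.645 + 1.645 = 3.290.
n = (3.290 / 0.53)² = 6.208² = 38.53.
Round up.

n = 39 pairs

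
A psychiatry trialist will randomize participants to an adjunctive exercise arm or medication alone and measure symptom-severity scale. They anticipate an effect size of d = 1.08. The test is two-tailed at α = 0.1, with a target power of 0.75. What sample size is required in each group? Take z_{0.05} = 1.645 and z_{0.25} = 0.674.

n = 10 per group

For two independent groups with equal n: n = 2·((z_{α/2} + z_β) / d)².
z_{α/2} + z_β = 1.645 + 0.674 = 2.319.
n = 2 × (2.319 / 1.08)² = 2 × 2.147² = 2 × 4.61 = 9.2.
Round up to the next whole participant.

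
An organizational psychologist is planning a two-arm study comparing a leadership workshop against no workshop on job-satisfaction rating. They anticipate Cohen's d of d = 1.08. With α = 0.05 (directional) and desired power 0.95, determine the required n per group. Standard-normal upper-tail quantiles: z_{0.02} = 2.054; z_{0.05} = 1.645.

n = 19 per group

For two independent groups with equal n: n = 2·((z_{α} + z_β) / d)².
z_{α} + z_β = 1.645 + 1.645 = 3.290.
n = 2 × (3.290 / 1.08)² = 2 × 3.046² = 2 × 9.28 = 18.6.
Round up to the next whole participant.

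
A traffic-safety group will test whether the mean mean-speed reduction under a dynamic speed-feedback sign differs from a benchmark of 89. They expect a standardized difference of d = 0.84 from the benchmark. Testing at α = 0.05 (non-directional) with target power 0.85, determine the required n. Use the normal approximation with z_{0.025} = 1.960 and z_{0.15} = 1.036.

n = 13

For a one-sample test: n = ((z_{α/2} + z_β) / d)².
z_{α/2} + z_β = 1.960 + 1.036 = 2.996.
n = (2.996 / 0.84)² = 3.567² = 12.72.
Round up.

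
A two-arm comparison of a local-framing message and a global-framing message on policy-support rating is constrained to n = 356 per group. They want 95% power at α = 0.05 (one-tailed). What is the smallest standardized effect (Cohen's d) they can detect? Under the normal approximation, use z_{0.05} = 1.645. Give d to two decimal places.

For two independent groups of n = 356 each: d_min = (z_{α} + z_β)·√(2/n).
z-sum = 1.645 + 1.645 = 3.290.
d_min = 3.290 × √(2/356) = 3.290 × 0.0750 = 0.247.

d_min ≈ 0.25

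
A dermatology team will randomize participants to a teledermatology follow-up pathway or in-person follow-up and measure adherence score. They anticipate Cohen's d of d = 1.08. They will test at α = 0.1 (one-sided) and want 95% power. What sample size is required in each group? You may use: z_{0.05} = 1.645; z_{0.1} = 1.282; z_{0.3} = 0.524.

n = 15 per group

For two independent groups with equal n: n = 2·((z_{α} + z_β) / d)².
z_{α} + z_β = 1.282 + 1.645 = 2.927.
n = 2 × (2.927 / 1.08)² = 2 × 2.710² = 2 × 7.35 = 14.7.
Round up to the next whole participant.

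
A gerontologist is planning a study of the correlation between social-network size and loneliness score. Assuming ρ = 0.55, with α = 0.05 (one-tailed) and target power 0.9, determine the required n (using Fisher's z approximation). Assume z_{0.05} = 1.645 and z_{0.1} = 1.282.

Fisher's z: C = ½·ln((1+r)/(1−r)) = ½·ln(3.4444) = 0.6184.
n = ((z_{α} + z_β)/C)² + 3.
(1.645 + 1.282) / 0.6184 = 2.927 / 0.6184 = 4.733.
n = 4.733² + 3 = 22.40 + 3 = 25.4.
Round up.

n = 26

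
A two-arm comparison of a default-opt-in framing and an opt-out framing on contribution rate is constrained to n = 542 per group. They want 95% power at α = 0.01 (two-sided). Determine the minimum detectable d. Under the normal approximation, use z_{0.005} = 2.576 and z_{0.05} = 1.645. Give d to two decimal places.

For two independent groups of n = 542 each: d_min = (z_{α/2} + z_β)·√(2/n).
z-sum = 2.576 + 1.645 = 4.221.
d_min = 4.221 × √(2/542) = 4.221 × 0.0607 = 0.256.

d_min ≈ 0.26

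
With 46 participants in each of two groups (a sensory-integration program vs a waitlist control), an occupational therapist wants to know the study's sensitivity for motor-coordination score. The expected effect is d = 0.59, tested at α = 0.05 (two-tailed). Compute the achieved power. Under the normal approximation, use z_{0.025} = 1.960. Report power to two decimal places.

power ≈ 0.81

For two equal groups, power = Φ(d·√(n/2) − z_{α/2}).
d·√(n/2) = 0.59 × √(46/2) = 0.59 × 4.796 = 2.830.
z_β = 2.830 − 1.960 = 0.870.
Power = Φ(0.870) = 0.808.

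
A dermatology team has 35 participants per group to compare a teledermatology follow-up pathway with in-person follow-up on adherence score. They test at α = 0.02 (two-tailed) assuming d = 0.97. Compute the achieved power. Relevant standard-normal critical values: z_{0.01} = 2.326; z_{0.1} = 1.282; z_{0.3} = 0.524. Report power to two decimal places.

For two equal groups, power = Φ(d·√(n/2) − z_{α/2}).
d·√(n/2) = 0.97 × √(35/2) = 0.97 × 4.183 = 4.058.
z_β = 4.058 − 2.326 = 1.732.
Power = Φ(1.732) = 0.958.

power ≈ 0.96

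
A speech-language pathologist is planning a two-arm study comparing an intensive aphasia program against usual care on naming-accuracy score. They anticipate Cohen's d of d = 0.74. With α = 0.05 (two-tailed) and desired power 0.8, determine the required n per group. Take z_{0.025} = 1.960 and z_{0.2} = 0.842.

For two independent groups with equal n: n = 2·((z_{α/2} + z_β) / d)².
z_{α/2} + z_β = 1.960 + 0.842 = 2.802.
n = 2 × (2.802 / 0.74)² = 2 × 3.786² = 2 × 14.34 = 28.7.
Round up to the next whole participant.

n = 29 per group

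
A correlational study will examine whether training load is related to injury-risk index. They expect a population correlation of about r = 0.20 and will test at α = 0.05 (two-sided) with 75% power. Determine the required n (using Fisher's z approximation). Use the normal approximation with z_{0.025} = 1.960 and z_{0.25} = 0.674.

n = 172

Fisher's z: C = ½·ln((1+r)/(1−r)) = ½·ln(1.5000) = 0.2027.
n = ((z_{α/2} + z_β)/C)² + 3.
(1.960 + 0.674) / 0.2027 = 2.634 / 0.2027 = 12.995.
n = 12.995² + 3 = 168.86 + 3 = 171.9.
Round up.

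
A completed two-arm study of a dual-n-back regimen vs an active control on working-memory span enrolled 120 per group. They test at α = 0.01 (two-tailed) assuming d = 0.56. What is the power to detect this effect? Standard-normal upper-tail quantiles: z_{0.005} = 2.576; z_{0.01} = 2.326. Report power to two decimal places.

power ≈ 0.96

For two equal groups, power = Φ(d·√(n/2) − z_{α/2}).
d·√(n/2) = 0.56 × √(120/2) = 0.56 × 7.746 = 4.338.
z_β = 4.338 − 2.576 = 1.762.
Power = Φ(1.762) = 0.961.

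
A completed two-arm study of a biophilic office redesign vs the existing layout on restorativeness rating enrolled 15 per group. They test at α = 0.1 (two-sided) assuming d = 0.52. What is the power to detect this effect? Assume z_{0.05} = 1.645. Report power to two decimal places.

For two equal groups, power = Φ(d·√(n/2) − z_{α/2}).
d·√(n/2) = 0.52 × √(15/2) = 0.52 × 2.739 = 1.424.
z_β = 1.424 − 1.645 = -0.221.
Power = Φ(-0.221) = 0.413.

power ≈ 0.41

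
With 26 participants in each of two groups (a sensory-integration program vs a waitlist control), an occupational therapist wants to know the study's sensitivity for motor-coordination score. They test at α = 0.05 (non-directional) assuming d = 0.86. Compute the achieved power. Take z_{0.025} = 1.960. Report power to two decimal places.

power ≈ 0.87

For two equal groups, power = Φ(d·√(n/2) − z_{α/2}).
d·√(n/2) = 0.86 × √(26/2) = 0.86 × 3.606 = 3.101.
z_β = 3.101 − 1.960 = 1.141.
Power = Φ(1.141) = 0.873.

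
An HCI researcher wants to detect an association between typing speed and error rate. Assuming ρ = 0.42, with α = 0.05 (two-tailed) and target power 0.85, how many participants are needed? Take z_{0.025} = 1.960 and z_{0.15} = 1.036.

n = 48

Fisher's z: C = ½·ln((1+r)/(1−r)) = ½·ln(2.4483) = 0.4477.
n = ((z_{α/2} + z_β)/C)² + 3.
(1.960 + 1.036) / 0.4477 = 2.996 / 0.4477 = 6.692.
n = 6.692² + 3 = 44.78 + 3 = 47.8.
Round up.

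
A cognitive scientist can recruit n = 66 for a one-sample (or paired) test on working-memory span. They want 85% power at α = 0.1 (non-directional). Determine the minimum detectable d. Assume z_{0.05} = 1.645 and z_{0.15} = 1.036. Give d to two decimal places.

d_min ≈ 0.33

For a single sample (or paired design) of n = 66: d_min = (z_{α/2} + z_β)/√n.
z-sum = 1.645 + 1.036 = 2.681.
d_min = 2.681 / √66 = 2.681 / 8.124 = 0.330.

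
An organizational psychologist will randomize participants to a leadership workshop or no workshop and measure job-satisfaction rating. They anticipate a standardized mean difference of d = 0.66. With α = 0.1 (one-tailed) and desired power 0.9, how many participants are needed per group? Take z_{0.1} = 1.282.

For two independent groups with equal n: n = 2·((z_{α} + z_β) / d)².
z_{α} + z_β = 1.282 + 1.282 = 2.564.
n = 2 × (2.564 / 0.66)² = 2 × 3.885² = 2 × 15.09 = 30.2.
Round up to the next whole participant.

n = 31 per group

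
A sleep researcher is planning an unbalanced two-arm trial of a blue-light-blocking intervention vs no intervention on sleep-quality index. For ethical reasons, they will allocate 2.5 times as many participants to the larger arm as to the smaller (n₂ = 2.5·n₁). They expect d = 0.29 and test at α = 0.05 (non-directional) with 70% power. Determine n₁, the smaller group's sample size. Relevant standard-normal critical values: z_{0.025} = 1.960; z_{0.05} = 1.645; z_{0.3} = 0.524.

n₁ = 103

With allocation ratio k = n₂/n₁ = 2.5, Var(x̄₁−x̄₂) = σ²(1/n₁ + 1/(k·n₁)) = σ²·(k+1)/(k·n₁).
So n₁ = (1 + 1/k)·((z_{α/2} + z_β)/d)² = 1.400 × (2.484/0.29)².
n₁ = 1.400 × 73.37 = 102.7.
Round up: n₁ = 103, giving n₂ = ⌈2.5 × 103⌉ = ⌈257.5⌉ = 258.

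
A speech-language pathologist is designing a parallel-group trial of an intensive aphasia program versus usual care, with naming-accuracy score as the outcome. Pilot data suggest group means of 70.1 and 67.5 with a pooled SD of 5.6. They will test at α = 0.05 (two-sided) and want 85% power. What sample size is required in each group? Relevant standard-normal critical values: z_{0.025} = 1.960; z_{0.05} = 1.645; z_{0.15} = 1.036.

Cohen's d = |M₁ − M₂| / SD_pooled = |70.1 − 67.5| / 5.6 = 2.6 / 5.6 = 0.464.
For two independent groups with equal n: n = 2·((z_{α/2} + z_β) / d)².
z_{α/2} + z_β = 1.960 + 1.036 = 2.996.
n = 2 × (2.996 / 0.464)² = 2 × 6.457² = 2 × 41.69 = 83.4.
Round up to the next whole participant.

n = 84 per group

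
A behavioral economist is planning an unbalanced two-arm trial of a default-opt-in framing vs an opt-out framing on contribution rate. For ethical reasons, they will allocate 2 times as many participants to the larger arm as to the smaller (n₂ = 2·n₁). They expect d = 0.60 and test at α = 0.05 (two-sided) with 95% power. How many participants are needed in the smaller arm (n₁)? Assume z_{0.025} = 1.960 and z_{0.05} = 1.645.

n₁ = 55

With allocation ratio k = n₂/n₁ = 2, Var(x̄₁−x̄₂) = σ²(1/n₁ + 1/(k·n₁)) = σ²·(k+1)/(k·n₁).
So n₁ = (1 + 1/k)·((z_{α/2} + z_β)/d)² = 1.500 × (3.605/0.60)².
n₁ = 1.500 × 36.10 = 54.2.
Round up: n₁ = 55, giving n₂ = 2 × 55 = 110.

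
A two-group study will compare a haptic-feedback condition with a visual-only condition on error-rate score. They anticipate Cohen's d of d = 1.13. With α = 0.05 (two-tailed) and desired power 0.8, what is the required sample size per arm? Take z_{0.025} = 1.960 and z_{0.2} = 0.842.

For two independent groups with equal n: n = 2·((z_{α/2} + z_β) / d)².
z_{α/2} + z_β = 1.960 + 0.842 = 2.802.
n = 2 × (2.802 / 1.13)² = 2 × 2.480² = 2 × 6.15 = 12.3.
Round up to the next whole participant.

n = 13 per group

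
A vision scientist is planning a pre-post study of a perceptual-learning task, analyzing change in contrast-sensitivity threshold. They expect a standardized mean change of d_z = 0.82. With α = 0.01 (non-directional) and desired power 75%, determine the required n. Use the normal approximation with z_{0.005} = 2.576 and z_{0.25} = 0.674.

n = 16 pairs

For a paired (one-sample on differences) test: n = ((z_{α/2} + z_β) / d)².
z_{α/2} + z_β = 2.576 + 0.674 = 3.250.
n = (3.250 / 0.82)² = 3.963² = 15.71.
Round up.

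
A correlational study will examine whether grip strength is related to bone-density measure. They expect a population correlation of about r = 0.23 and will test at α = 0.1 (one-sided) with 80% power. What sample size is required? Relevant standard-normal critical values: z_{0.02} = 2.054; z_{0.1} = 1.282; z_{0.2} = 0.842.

Fisher's z: C = ½·ln((1+r)/(1−r)) = ½·ln(1.5974) = 0.2342.
n = ((z_{α} + z_β)/C)² + 3.
(1.282 + 0.842) / 0.2342 = 2.124 / 0.2342 = 9.069.
n = 9.069² + 3 = 82.25 + 3 = 85.2.
Round up.

n = 86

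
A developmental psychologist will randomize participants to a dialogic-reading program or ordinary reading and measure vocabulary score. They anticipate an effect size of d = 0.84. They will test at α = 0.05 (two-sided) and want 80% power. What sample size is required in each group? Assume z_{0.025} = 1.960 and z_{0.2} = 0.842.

n = 23 per group

For two independent groups with equal n: n = 2·((z_{α/2} + z_β) / d)².
z_{α/2} + z_β = 1.960 + 0.842 = 2.802.
n = 2 × (2.802 / 0.84)² = 2 × 3.336² = 2 × 11.13 = 22.3.
Round up to the next whole participant.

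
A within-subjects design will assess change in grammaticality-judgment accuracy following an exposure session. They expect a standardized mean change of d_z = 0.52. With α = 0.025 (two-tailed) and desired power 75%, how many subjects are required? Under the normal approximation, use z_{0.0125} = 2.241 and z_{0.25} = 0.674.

For a paired (one-sample on differences) test: n = ((z_{α/2} + z_β) / d)².
z_{α/2} + z_β = 2.241 + 0.674 = 2.915.
n = (2.915 / 0.52)² = 5.606² = 31.42.
Round up.

n = 32 pairs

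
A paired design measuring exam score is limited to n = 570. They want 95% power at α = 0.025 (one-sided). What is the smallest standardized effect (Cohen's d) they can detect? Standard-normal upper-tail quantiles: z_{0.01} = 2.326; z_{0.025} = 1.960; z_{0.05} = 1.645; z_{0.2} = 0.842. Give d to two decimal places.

d_min ≈ 0.15

For a single sample (or paired design) of n = 570: d_min = (z_{α} + z_β)/√n.
z-sum = 1.960 + 1.645 = 3.605.
d_min = 3.605 / √570 = 3.605 / 23.875 = 0.151.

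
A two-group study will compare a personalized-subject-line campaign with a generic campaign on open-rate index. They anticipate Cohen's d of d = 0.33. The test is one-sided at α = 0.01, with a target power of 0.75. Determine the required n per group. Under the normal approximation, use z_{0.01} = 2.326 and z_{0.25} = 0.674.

For two independent groups with equal n: n = 2·((z_{α} + z_β) / d)².
z_{α} + z_β = 2.326 + 0.674 = 3.000.
n = 2 × (3.000 / 0.33)² = 2 × 9.091² = 2 × 82.64 = 165.3.
Round up to the next whole participant.

n = 166 per group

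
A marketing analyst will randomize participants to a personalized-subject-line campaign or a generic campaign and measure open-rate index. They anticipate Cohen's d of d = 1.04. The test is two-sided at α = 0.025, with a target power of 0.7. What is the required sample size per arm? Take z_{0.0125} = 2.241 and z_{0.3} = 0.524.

For two independent groups with equal n: n = 2·((z_{α/2} + z_β) / d)².
z_{α/2} + z_β = 2.241 + 0.524 = 2.765.
n = 2 × (2.765 / 1.04)² = 2 × 2.659² = 2 × 7.07 = 14.1.
Round up to the next whole participant.

n = 15 per group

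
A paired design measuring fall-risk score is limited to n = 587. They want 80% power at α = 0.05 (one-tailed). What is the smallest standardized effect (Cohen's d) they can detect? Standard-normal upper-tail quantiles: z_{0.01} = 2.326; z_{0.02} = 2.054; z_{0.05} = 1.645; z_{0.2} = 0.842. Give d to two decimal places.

d_min ≈ 0.10

For a single sample (or paired design) of n = 587: d_min = (z_{α} + z_β)/√n.
z-sum = 1.645 + 0.842 = 2.487.
d_min = 2.487 / √587 = 2.487 / 24.228 = 0.103.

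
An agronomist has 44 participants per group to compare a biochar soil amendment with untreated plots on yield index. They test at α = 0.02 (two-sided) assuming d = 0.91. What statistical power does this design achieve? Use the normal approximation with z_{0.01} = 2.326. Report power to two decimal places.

power ≈ 0.97

For two equal groups, power = Φ(d·√(n/2) − z_{α/2}).
d·√(n/2) = 0.91 × √(44/2) = 0.91 × 4.690 = 4.268.
z_β = 4.268 − 2.326 = 1.942.
Power = Φ(1.942) = 0.974.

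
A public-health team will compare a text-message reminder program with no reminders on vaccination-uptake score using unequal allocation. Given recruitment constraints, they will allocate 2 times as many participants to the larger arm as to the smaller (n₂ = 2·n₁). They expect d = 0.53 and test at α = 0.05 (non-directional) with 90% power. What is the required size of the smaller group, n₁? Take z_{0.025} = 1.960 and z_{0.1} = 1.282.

n₁ = 57

With allocation ratio k = n₂/n₁ = 2, Var(x̄₁−x̄₂) = σ²(1/n₁ + 1/(k·n₁)) = σ²·(k+1)/(k·n₁).
So n₁ = (1 + 1/k)·((z_{α/2} + z_β)/d)² = 1.500 × (3.242/0.53)².
n₁ = 1.500 × 37.42 = 56.1.
Round up: n₁ = 57, giving n₂ = 2 × 57 = 114.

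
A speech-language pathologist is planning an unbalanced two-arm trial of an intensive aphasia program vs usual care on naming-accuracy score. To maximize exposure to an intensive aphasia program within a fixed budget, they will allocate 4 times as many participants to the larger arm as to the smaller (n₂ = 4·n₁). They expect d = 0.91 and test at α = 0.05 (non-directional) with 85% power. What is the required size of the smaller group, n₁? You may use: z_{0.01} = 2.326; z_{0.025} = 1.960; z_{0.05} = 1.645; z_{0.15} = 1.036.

With allocation ratio k = n₂/n₁ = 4, Var(x̄₁−x̄₂) = σ²(1/n₁ + 1/(k·n₁)) = σ²·(k+1)/(k·n₁).
So n₁ = (1 + 1/k)·((z_{α/2} + z_β)/d)² = 1.250 × (2.996/0.91)².
n₁ = 1.250 × 10.84 = 13.5.
Round up: n₁ = 14, giving n₂ = 4 × 14 = 56.

n₁ = 14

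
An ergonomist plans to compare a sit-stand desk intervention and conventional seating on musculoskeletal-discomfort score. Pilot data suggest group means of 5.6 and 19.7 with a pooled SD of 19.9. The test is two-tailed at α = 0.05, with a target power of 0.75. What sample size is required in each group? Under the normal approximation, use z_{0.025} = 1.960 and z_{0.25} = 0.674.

Cohen's d = |M₁ − M₂| / SD_pooled = |5.6 − 19.7| / 19.9 = 14.1 / 19.9 = 0.709.
For two independent groups with equal n: n = 2·((z_{α/2} + z_β) / d)².
z_{α/2} + z_β = 1.960 + 0.674 = 2.634.
n = 2 × (2.634 / 0.709)² = 2 × 3.715² = 2 × 13.80 = 27.6.
Round up to the next whole participant.

n = 28 per group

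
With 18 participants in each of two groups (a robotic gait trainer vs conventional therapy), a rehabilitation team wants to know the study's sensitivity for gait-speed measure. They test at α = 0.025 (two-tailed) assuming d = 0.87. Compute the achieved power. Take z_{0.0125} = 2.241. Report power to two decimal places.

For two equal groups, power = Φ(d·√(n/2) − z_{α/2}).
d·√(n/2) = 0.87 × √(18/2) = 0.87 × 3.000 = 2.610.
z_β = 2.610 − 2.241 = 0.369.
Power = Φ(0.369) = 0.644.

power ≈ 0.64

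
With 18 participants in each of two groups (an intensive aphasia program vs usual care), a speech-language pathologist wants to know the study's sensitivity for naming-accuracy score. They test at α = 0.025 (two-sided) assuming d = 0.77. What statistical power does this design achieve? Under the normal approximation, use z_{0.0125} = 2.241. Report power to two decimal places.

For two equal groups, power = Φ(d·√(n/2) − z_{α/2}).
d·√(n/2) = 0.77 × √(18/2) = 0.77 × 3.000 = 2.310.
z_β = 2.310 − 2.241 = 0.069.
Power = Φ(0.069) = 0.528.

power ≈ 0.53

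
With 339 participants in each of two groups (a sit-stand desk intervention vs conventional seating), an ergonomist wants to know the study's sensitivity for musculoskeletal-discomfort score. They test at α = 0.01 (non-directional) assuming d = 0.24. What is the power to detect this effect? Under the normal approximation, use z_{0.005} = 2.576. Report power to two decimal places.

power ≈ 0.71

For two equal groups, power = Φ(d·√(n/2) − z_{α/2}).
d·√(n/2) = 0.24 × √(339/2) = 0.24 × 13.019 = 3.125.
z_β = 3.125 − 2.576 = 0.549.
Power = Φ(0.549) = 0.708.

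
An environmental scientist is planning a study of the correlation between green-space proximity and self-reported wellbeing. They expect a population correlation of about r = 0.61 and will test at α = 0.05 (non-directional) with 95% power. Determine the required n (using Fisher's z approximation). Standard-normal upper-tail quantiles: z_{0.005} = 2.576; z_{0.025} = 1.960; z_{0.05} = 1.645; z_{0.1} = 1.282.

Fisher's z: C = ½·ln((1+r)/(1−r)) = ½·ln(4.1282) = 0.7089.
n = ((z_{α/2} + z_β)/C)² + 3.
(1.960 + 1.645) / 0.7089 = 3.605 / 0.7089 = 5.085.
n = 5.085² + 3 = 25.86 + 3 = 28.9.
Round up.

n = 29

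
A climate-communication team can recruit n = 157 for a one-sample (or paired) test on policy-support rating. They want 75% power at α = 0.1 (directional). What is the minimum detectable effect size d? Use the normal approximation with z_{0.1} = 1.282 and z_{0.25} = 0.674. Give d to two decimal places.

For a single sample (or paired design) of n = 157: d_min = (z_{α} + z_β)/√n.
z-sum = 1.282 + 0.674 = 1.956.
d_min = 1.956 / √157 = 1.956 / 12.530 = 0.156.

d_min ≈ 0.16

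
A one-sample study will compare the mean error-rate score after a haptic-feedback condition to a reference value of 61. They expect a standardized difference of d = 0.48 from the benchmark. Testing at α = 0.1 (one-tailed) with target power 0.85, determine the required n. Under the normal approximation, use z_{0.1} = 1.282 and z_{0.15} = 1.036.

For a one-sample test: n = ((z_{α} + z_β) / d)².
z_{α} + z_β = 1.282 + 1.036 = 2.318.
n = (2.318 / 0.48)² = 4.829² = 23.32.
Round up.

n = 24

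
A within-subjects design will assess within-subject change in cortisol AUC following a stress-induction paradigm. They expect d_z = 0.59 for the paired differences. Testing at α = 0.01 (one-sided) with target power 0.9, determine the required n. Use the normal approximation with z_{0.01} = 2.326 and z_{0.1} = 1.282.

n = 38 pairs

For a paired (one-sample on differences) test: n = ((z_{α} + z_β) / d)².
z_{α} + z_β = 2.326 + 1.282 = 3.608.
n = (3.608 / 0.59)² = 6.115² = 37.40.
Round up.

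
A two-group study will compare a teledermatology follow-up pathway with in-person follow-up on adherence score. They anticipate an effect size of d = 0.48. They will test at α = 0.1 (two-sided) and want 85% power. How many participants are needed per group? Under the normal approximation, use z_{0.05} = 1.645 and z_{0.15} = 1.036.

For two independent groups with equal n: n = 2·((z_{α/2} + z_β) / d)².
z_{α/2} + z_β = 1.645 + 1.036 = 2.681.
n = 2 × (2.681 / 0.48)² = 2 × 5.585² = 2 × 31.20 = 62.4.
Round up to the next whole participant.

n = 63 per group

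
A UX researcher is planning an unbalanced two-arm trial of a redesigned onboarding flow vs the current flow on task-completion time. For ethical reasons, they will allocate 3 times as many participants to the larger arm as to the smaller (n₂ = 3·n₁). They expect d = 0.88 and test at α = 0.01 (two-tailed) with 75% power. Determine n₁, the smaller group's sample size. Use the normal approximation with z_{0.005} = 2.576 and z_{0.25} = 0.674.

With allocation ratio k = n₂/n₁ = 3, Var(x̄₁−x̄₂) = σ²(1/n₁ + 1/(k·n₁)) = σ²·(k+1)/(k·n₁).
So n₁ = (1 + 1/k)·((z_{α/2} + z_β)/d)² = 1.333 × (3.250/0.88)².
n₁ = 1.333 × 13.64 = 18.2.
Round up: n₁ = 19, giving n₂ = 3 × 19 = 57.

n₁ = 19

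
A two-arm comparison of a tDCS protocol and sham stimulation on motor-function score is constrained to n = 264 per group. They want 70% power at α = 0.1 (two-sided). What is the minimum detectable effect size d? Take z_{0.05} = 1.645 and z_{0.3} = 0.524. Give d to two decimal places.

d_min ≈ 0.19

For two independent groups of n = 264 each: d_min = (z_{α/2} + z_β)·√(2/n).
z-sum = 1.645 + 0.524 = 2.169.
d_min = 2.169 × √(2/264) = 2.169 × 0.0870 = 0.189.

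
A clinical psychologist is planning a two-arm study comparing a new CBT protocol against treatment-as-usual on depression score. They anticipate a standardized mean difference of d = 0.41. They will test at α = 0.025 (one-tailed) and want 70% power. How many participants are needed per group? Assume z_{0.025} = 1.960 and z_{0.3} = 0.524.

For two independent groups with equal n: n = 2·((z_{α} + z_β) / d)².
z_{α} + z_β = 1.960 + 0.524 = 2.484.
n = 2 × (2.484 / 0.41)² = 2 × 6.059² = 2 × 36.71 = 73.4.
Round up to the next whole participant.

n = 74 per group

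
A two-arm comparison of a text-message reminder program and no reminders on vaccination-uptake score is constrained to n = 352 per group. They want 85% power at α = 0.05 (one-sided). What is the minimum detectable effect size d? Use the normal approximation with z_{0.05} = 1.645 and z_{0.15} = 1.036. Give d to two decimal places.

d_min ≈ 0.20

For two independent groups of n = 352 each: d_min = (z_{α} + z_β)·√(2/n).
z-sum = 1.645 + 1.036 = 2.681.
d_min = 2.681 × √(2/352) = 2.681 × 0.0754 = 0.202.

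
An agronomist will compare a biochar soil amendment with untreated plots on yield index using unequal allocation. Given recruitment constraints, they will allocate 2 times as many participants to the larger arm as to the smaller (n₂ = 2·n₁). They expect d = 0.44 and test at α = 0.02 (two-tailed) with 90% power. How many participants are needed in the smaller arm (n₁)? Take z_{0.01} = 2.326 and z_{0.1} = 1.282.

n₁ = 101

With allocation ratio k = n₂/n₁ = 2, Var(x̄₁−x̄₂) = σ²(1/n₁ + 1/(k·n₁)) = σ²·(k+1)/(k·n₁).
So n₁ = (1 + 1/k)·((z_{α/2} + z_β)/d)² = 1.500 × (3.608/0.44)².
n₁ = 1.500 × 67.24 = 100.9.
Round up: n₁ = 101, giving n₂ = 2 × 101 = 202.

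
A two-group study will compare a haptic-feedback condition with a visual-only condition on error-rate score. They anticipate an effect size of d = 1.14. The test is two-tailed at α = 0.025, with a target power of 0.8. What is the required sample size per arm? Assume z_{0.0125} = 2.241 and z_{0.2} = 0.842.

n = 15 per group

For two independent groups with equal n: n = 2·((z_{α/2} + z_β) / d)².
z_{α/2} + z_β = 2.241 + 0.842 = 3.083.
n = 2 × (3.083 / 1.14)² = 2 × 2.704² = 2 × 7.31 = 14.6.
Round up to the next whole participant.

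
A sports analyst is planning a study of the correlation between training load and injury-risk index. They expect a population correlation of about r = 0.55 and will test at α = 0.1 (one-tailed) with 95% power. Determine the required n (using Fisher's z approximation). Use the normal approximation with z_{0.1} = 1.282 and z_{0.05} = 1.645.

Fisher's z: C = ½·ln((1+r)/(1−r)) = ½·ln(3.4444) = 0.6184.
n = ((z_{α} + z_β)/C)² + 3.
(1.282 + 1.645) / 0.6184 = 2.927 / 0.6184 = 4.733.
n = 4.733² + 3 = 22.40 + 3 = 25.4.
Round up.

n = 26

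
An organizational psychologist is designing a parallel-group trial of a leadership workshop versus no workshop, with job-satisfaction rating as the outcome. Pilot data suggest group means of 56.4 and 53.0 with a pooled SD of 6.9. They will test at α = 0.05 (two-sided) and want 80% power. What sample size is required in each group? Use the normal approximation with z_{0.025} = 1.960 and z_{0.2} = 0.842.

Cohen's d = |M₁ − M₂| / SD_pooled = |56.4 − 53.0| / 6.9 = 3.4 / 6.9 = 0.493.
For two independent groups with equal n: n = 2·((z_{α/2} + z_β) / d)².
z_{α/2} + z_β = 1.960 + 0.842 = 2.802.
n = 2 × (2.802 / 0.493)² = 2 × 5.684² = 2 × 32.30 = 64.6.
Round up to the next whole participant.

n = 65 per group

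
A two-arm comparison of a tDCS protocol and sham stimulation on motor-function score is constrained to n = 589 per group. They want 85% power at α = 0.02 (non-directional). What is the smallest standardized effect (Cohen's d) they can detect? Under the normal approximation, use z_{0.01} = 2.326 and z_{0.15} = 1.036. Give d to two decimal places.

For two independent groups of n = 589 each: d_min = (z_{α/2} + z_β)·√(2/n).
z-sum = 2.326 + 1.036 = 3.362.
d_min = 3.362 × √(2/589) = 3.362 × 0.0583 = 0.196.

d_min ≈ 0.20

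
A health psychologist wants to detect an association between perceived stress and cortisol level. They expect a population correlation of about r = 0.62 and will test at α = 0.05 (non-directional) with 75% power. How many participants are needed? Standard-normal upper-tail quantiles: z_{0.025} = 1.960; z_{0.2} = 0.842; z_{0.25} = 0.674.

Fisher's z: C = ½·ln((1+r)/(1−r)) = ½·ln(4.2632) = 0.7250.
n = ((z_{α/2} + z_β)/C)² + 3.
(1.960 + 0.674) / 0.7250 = 2.634 / 0.7250 = 3.633.
n = 3.633² + 3 = 13.20 + 3 = 16.2.
Round up.

n = 17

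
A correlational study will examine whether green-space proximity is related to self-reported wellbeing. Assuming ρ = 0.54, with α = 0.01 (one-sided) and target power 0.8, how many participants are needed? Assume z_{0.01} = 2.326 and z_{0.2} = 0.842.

Fisher's z: C = ½·ln((1+r)/(1−r)) = ½·ln(3.3478) = 0.6042.
n = ((z_{α} + z_β)/C)² + 3.
(2.326 + 0.842) / 0.6042 = 3.168 / 0.6042 = 5.243.
n = 5.243² + 3 = 27.49 + 3 = 30.5.
Round up.

n = 31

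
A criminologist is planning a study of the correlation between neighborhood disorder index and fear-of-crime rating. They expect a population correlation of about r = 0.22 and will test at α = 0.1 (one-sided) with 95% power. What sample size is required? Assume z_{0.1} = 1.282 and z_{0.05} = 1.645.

Fisher's z: C = ½·ln((1+r)/(1−r)) = ½·ln(1.5641) = 0.2237.
n = ((z_{α} + z_β)/C)² + 3.
(1.282 + 1.645) / 0.2237 = 2.927 / 0.2237 = 13.084.
n = 13.084² + 3 = 171.20 + 3 = 174.2.
Round up.

n = 175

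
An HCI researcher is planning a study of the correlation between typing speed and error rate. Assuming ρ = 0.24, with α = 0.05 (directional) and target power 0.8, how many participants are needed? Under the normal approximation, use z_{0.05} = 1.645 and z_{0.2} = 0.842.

Fisher's z: C = ½·ln((1+r)/(1−r)) = ½·ln(1.6316) = 0.2448.
n = ((z_{α} + z_β)/C)² + 3.
(1.645 + 0.842) / 0.2448 = 2.487 / 0.2448 = 10.159.
n = 10.159² + 3 = 103.21 + 3 = 106.2.
Round up.

n = 107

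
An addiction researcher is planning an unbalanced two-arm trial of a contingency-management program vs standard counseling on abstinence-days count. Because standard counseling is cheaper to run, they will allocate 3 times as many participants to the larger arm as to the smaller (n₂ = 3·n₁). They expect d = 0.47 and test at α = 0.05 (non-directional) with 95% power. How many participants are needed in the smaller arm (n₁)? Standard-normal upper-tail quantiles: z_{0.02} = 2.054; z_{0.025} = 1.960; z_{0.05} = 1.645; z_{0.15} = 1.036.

With allocation ratio k = n₂/n₁ = 3, Var(x̄₁−x̄₂) = σ²(1/n₁ + 1/(k·n₁)) = σ²·(k+1)/(k·n₁).
So n₁ = (1 + 1/k)·((z_{α/2} + z_β)/d)² = 1.333 × (3.605/0.47)².
n₁ = 1.333 × 58.83 = 78.4.
Round up: n₁ = 79, giving n₂ = 3 × 79 = 237.

n₁ = 79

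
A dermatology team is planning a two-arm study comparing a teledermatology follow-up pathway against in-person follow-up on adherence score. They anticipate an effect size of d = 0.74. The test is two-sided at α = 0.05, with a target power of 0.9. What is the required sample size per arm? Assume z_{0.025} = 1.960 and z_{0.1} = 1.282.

For two independent groups with equal n: n = 2·((z_{α/2} + z_β) / d)².
z_{α/2} + z_β = 1.960 + 1.282 = 3.242.
n = 2 × (3.242 / 0.74)² = 2 × 4.381² = 2 × 19.19 = 38.4.
Round up to the next whole participant.

n = 39 per group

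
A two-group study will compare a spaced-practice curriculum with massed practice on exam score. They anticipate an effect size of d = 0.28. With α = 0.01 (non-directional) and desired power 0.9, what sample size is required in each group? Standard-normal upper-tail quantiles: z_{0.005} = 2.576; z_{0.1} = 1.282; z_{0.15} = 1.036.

For two independent groups with equal n: n = 2·((z_{α/2} + z_β) / d)².
z_{α/2} + z_β = 2.576 + 1.282 = 3.858.
n = 2 × (3.858 / 0.28)² = 2 × 13.779² = 2 × 189.85 = 379.7.
Round up to the next whole participant.

n = 380 per group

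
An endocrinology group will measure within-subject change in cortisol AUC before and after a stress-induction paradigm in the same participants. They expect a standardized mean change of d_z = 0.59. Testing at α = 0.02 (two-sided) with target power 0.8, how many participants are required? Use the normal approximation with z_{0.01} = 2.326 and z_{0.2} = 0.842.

n = 29 pairs

For a paired (one-sample on differences) test: n = ((z_{α/2} + z_β) / d)².
z_{α/2} + z_β = 2.326 + 0.842 = 3.168.
n = (3.168 / 0.59)² = 5.369² = 28.83.
Round up.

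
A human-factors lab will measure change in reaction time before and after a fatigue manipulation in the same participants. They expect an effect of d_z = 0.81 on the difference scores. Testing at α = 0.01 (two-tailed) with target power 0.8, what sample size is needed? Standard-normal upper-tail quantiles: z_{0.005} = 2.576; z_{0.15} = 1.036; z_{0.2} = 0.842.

n = 18 pairs

For a paired (one-sample on differences) test: n = ((z_{α/2} + z_β) / d)².
z_{α/2} + z_β = 2.576 + 0.842 = 3.418.
n = (3.418 / 0.81)² = 4.220² = 17.81.
Round up.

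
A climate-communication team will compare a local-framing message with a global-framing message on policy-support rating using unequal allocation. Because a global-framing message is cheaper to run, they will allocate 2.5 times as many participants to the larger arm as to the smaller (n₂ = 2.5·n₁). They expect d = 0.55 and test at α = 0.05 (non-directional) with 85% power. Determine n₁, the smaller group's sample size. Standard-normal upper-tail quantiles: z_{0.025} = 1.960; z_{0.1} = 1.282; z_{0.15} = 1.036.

With allocation ratio k = n₂/n₁ = 2.5, Var(x̄₁−x̄₂) = σ²(1/n₁ + 1/(k·n₁)) = σ²·(k+1)/(k·n₁).
So n₁ = (1 + 1/k)·((z_{α/2} + z_β)/d)² = 1.400 × (2.996/0.55)².
n₁ = 1.400 × 29.67 = 41.5.
Round up: n₁ = 42, giving n₂ = 2.5 × 42 = 105.

n₁ = 42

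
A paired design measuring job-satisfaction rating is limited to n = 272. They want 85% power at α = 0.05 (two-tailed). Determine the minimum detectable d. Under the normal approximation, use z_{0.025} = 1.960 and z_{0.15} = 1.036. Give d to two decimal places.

For a single sample (or paired design) of n = 272: d_min = (z_{α/2} + z_β)/√n.
z-sum = 1.960 + 1.036 = 2.996.
d_min = 2.996 / √272 = 2.996 / 16.492 = 0.182.

d_min ≈ 0.18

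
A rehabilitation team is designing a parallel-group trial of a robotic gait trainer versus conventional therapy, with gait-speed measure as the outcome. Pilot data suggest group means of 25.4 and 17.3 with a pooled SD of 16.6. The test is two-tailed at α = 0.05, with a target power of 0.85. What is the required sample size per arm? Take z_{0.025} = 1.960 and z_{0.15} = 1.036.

Cohen's d = |M₁ − M₂| / SD_pooled = |25.4 − 17.3| / 16.6 = 8.1 / 16.6 = 0.488.
For two independent groups with equal n: n = 2·((z_{α/2} + z_β) / d)².
z_{α/2} + z_β = 1.960 + 1.036 = 2.996.
n = 2 × (2.996 / 0.488)² = 2 × 6.139² = 2 × 37.69 = 75.4.
Round up to the next whole participant.

n = 76 per group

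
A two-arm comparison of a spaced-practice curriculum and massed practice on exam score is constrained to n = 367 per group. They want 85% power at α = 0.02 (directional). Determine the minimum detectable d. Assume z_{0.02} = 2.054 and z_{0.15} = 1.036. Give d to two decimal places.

For two independent groups of n = 367 each: d_min = (z_{α} + z_β)·√(2/n).
z-sum = 2.054 + 1.036 = 3.090.
d_min = 3.090 × √(2/367) = 3.090 × 0.0738 = 0.228.

d_min ≈ 0.23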